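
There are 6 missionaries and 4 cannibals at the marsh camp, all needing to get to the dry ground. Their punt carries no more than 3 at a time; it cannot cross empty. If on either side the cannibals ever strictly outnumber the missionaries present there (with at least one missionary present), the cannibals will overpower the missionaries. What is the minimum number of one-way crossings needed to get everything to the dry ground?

Counting alone: each trip to the dry ground takes at most 3 across and each return brings at least 1 back, so after t trips out (and t−1 returns) at most 3t − (t−1) of the 10 are across; that first reaches 10 at t = 5, so at least 9 crossings are needed.
The plan below uses exactly 9 crossings, so it is optimal:
1. 2 cannibals → the dry ground.  (the marsh camp: 6M 2C; the dry ground: 0M 2C)
2. 1 cannibal ← the marsh camp.  (the marsh camp: 6M 3C; the dry ground: 0M 1C)
3. 3 cannibals → the dry ground.  (the marsh camp: 6M 0C; the dry ground: 0M 4C)
4. 1 cannibal ← the marsh camp.  (the marsh camp: 6M 1C; the dry ground: 0M 3C)
5. 3 missionaries → the dry ground.  (the marsh camp: 3M 1C; the dry ground: 3M 3C)
6. 1 cannibal ← the marsh camp.  (the marsh camp: 3M 2C; the dry ground: 3M 2C)
7. 1 missionary and 2 cannibals → the dry ground.  (the marsh camp: 2M 0C; the dry ground: 4M 4C)
8. 1 cannibal ← the marsh camp.  (the marsh camp: 2M 1C; the dry ground: 4M 3C)
9. 2 missionaries and 1 cannibal → the dry ground.  (the marsh camp: 0M 0C; the dry ground: 6M 4C)

9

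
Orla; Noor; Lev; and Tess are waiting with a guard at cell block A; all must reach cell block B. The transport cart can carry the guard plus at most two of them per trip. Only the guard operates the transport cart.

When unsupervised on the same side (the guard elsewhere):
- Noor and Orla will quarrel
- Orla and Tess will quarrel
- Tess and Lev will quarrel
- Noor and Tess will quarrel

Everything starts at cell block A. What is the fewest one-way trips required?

Counting alone: the guard can take at most 2 across per trip to cell block B, so moving all 4 needs at least 2 loaded trips out, with a return between consecutive ones — at least 3 crossings.
The safety rule pushes this higher. Following every safe sequence of crossings, the most of the 4 that can be at cell block B as the transport cart arrives there on crossing 3 is 3 — never all 4.
So no plan with fewer than 5 crossings exists, and this one achieves 5:
1. Guard goes to cell block B with Orla and Tess.
2. Guard goes back to cell block A with Orla.
3. Guard goes to cell block B with Lev and Orla.
4. Guard goes back to cell block A with Tess.
5. Guard goes to cell block B with Noor and Tess.

5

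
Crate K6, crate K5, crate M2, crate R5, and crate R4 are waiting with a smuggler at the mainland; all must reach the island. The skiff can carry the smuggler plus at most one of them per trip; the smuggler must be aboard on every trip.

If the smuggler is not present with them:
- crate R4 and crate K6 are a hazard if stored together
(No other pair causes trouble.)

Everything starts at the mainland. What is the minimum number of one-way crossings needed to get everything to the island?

Counting alone: the smuggler can take at most 1 across per trip to the island, so moving all 5 needs at least 5 loaded trips out, with a return between consecutive ones — at least 9 crossings.
The plan below uses exactly 9 crossings, so it is optimal:
1. Smuggler goes to the island with crate K6.  [the mainland: crate K5, crate M2, crate R4, crate R5 | the island: crate K6]
2. Smuggler goes back to the mainland alone.  [the mainland: crate K5, crate M2, crate R4, crate R5 | the island: crate K6]
3. Smuggler goes to the island with crate K5.  [the mainland: crate M2, crate R4, crate R5 | the island: crate K5, crate K6]
4. Smuggler goes back to the mainland alone.  [the mainland: crate M2, crate R4, crate R5 | the island: crate K5, crate K6]
5. Smuggler goes to the island with crate M2.  [the mainland: crate R4, crate R5 | the island: crate K5, crate K6, crate M2]
6. Smuggler goes back to the mainland alone.  [the mainland: crate R4, crate R5 | the island: crate K5, crate K6, crate M2]
7. Smuggler goes to the island with crate R5.  [the mainland: crate R4 | the island: crate K5, crate K6, crate M2, crate R5]
8. Smuggler goes back to the mainland alone.  [the mainland: crate R4 | the island: crate K5, crate K6, crate M2, crate R5]
9. Smuggler goes to the island with crate R4.  [the mainland: — | the island: crate K5, crate K6, crate M2, crate R4, crate R5]

9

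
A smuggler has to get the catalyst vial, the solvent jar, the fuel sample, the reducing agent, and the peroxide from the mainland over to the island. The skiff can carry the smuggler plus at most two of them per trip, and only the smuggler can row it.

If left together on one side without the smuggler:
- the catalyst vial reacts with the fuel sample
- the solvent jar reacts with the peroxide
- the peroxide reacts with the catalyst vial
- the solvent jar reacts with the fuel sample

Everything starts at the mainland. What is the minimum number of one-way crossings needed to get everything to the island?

5

Counting alone: the smuggler can take at most 2 across per trip to the island, so moving all 5 needs at least 3 loaded trips out, with a return between consecutive ones — at least 5 crossings.
The plan below uses exactly 5 crossings, so it is optimal:
1. Smuggler goes to the island with the catalyst vial and the solvent jar.
2. Smuggler goes back to the mainland alone.
3. Smuggler goes to the island with the reducing agent.
4. Smuggler goes back to the mainland alone.
5. Smuggler goes to the island with the fuel sample and the peroxide.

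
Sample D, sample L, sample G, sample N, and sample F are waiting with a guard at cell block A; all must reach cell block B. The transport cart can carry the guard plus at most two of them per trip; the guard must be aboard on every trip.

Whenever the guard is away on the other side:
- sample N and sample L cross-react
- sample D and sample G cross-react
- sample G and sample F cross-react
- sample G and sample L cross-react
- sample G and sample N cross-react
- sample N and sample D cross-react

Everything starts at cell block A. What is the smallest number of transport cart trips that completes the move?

Counting alone: the guard can take at most 2 across per trip to cell block B, so moving all 5 needs at least 3 loaded trips out, with a return between consecutive ones — at least 5 crossings.
The safety rule pushes this higher. Following every safe sequence of crossings, the most of the 5 that can be at cell block B as the transport cart arrives there on crossing 5 is 4 — never all 5.
So no plan with fewer than 7 crossings exists, and this one achieves 7:
1. Guard goes to cell block B with sample G and sample N.  [cell block A: sample D, sample F, sample L | cell block B: sample G, sample N]
2. Guard goes back to cell block A with sample G.  [cell block A: sample D, sample F, sample G, sample L | cell block B: sample N]
3. Guard goes to cell block B with sample F and sample G.  [cell block A: sample D, sample L | cell block B: sample F, sample G, sample N]
4. Guard goes back to cell block A with sample G.  [cell block A: sample D, sample G, sample L | cell block B: sample F, sample N]
5. Guard goes to cell block B with sample D and sample L.  [cell block A: sample G | cell block B: sample D, sample F, sample L, sample N]
6. Guard goes back to cell block A with sample N.  [cell block A: sample G, sample N | cell block B: sample D, sample F, sample L]
7. Guard goes to cell block B with sample G and sample N.  [cell block A: — | cell block B: sample D, sample F, sample G, sample L, sample N]

7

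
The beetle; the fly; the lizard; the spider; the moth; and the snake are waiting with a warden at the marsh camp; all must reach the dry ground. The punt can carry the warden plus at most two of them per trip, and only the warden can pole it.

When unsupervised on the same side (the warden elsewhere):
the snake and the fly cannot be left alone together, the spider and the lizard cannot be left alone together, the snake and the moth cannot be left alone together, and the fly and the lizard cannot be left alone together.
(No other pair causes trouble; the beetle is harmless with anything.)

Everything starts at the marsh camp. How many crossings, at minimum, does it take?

7

Counting alone: the warden can take at most 2 across per trip to the dry ground, so moving all 6 needs at least 3 loaded trips out, with a return between consecutive ones — at least 5 crossings.
The safety rule pushes this higher. Following every safe sequence of crossings, the most of the 6 that can be at the dry ground as the punt arrives there on crossing 5 is 5 — never all 6.
So no plan with fewer than 7 crossings exists, and this one achieves 7:
1. Warden goes to the dry ground with the lizard and the snake.  [the marsh camp: the beetle, the fly, the moth, the spider | the dry ground: the lizard, the snake]
2. Warden goes back to the marsh camp alone.  [the marsh camp: the beetle, the fly, the moth, the spider | the dry ground: the lizard, the snake]
3. Warden goes to the dry ground with the beetle and the fly.  [the marsh camp: the moth, the spider | the dry ground: the beetle, the fly, the lizard, the snake]
4. Warden goes back to the marsh camp with the lizard and the snake.  [the marsh camp: the lizard, the moth, the snake, the spider | the dry ground: the beetle, the fly]
5. Warden goes to the dry ground with the moth and the spider.  [the marsh camp: the lizard, the snake | the dry ground: the beetle, the fly, the moth, the spider]
6. Warden goes back to the marsh camp alone.  [the marsh camp: the lizard, the snake | the dry ground: the beetle, the fly, the moth, the spider]
7. Warden goes to the dry ground with the lizard and the snake.  [the marsh camp: — | the dry ground: the beetle, the fly, the lizard, the moth, the snake, the spider]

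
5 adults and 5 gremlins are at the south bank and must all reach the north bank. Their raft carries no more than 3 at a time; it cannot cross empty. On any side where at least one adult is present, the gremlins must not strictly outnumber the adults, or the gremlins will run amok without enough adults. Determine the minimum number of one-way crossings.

Counting alone: each trip to the north bank takes at most 3 across and each return brings at least 1 back, so after t trips out (and t−1 returns) at most 3t − (t−1) of the 10 are across; that first reaches 10 at t = 5, so at least 9 crossings are needed.
The safety rule pushes this higher. Following every safe sequence of crossings, the most of the 10 that can be at the north bank as the raft arrives there on crossing 9 is 9 — never all 10.
So no plan with fewer than 11 crossings exists, and this one achieves 11:
1. 2 gremlins → the north bank.  (the south bank: 5A 3G; the north bank: 0A 2G)
2. 1 gremlin ← the south bank.  (the south bank: 5A 4G; the north bank: 0A 1G)
3. 3 gremlins → the north bank.  (the south bank: 5A 1G; the north bank: 0A 4G)
4. 1 gremlin ← the south bank.  (the south bank: 5A 2G; the north bank: 0A 3G)
5. 3 adults → the north bank.  (the south bank: 2A 2G; the north bank: 3A 3G)
6. 1 adult and 1 gremlin ← the south bank.  (the south bank: 3A 3G; the north bank: 2A 2G)
7. 3 adults → the north bank.  (the south bank: 0A 3G; the north bank: 5A 2G)
8. 1 gremlin ← the south bank.  (the south bank: 0A 4G; the north bank: 5A 1G)
9. 2 gremlins → the north bank.  (the south bank: 0A 2G; the north bank: 5A 3G)
10. 1 gremlin ← the south bank.  (the south bank: 0A 3G; the north bank: 5A 2G)
11. 3 gremlins → the north bank.  (the south bank: 0A 0G; the north bank: 5A 5G)

11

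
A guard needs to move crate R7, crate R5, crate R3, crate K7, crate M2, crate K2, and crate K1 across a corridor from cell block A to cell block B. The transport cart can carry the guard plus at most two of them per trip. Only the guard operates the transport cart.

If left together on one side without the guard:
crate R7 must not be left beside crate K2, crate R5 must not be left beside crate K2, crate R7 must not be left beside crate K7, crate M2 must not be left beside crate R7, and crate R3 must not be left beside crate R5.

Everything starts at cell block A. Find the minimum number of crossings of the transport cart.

Counting alone: the guard can take at most 2 across per trip to cell block B, so moving all 7 needs at least 4 loaded trips out, with a return between consecutive ones — at least 7 crossings.
The safety rule pushes this higher. Following every safe sequence of crossings, the most of the 7 that can be at cell block B as the transport cart arrives there on crossing 7 is 6 — never all 7.
So no plan with fewer than 9 crossings exists, and this one achieves 9:
1. Guard goes to cell block B with crate R5 and crate R7.
2. Guard goes back to cell block A alone.
3. Guard goes to cell block B with crate R3.
4. Guard goes back to cell block A with crate R5.
5. Guard goes to cell block B with crate K2 and crate K7.
6. Guard goes back to cell block A with crate R7.
7. Guard goes to cell block B with crate K1 and crate M2.
8. Guard goes back to cell block A alone.
9. Guard goes to cell block B with crate R5 and crate R7.

9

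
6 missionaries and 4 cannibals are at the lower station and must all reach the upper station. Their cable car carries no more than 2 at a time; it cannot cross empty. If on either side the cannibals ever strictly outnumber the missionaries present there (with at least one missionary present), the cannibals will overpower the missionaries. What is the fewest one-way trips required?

17

Counting alone: each trip to the upper station takes at most 2 across and each return brings at least 1 back, so after t trips out (and t−1 returns) at most 2t − (t−1) of the 10 are across; that first reaches 10 at t = 9, so at least 17 crossings are needed.
The plan below uses exactly 17 crossings, so it is optimal:
1. 2 cannibals → the upper station.  (the lower station: 6M 2C; the upper station: 0M 2C)
2. 1 cannibal ← the lower station.  (the lower station: 6M 3C; the upper station: 0M 1C)
3. 2 cannibals → the upper station.  (the lower station: 6M 1C; the upper station: 0M 3C)
4. 1 cannibal ← the lower station.  (the lower station: 6M 2C; the upper station: 0M 2C)
5. 2 missionaries → the upper station.  (the lower station: 4M 2C; the upper station: 2M 2C)
6. 1 cannibal ← the lower station.  (the lower station: 4M 3C; the upper station: 2M 1C)
7. 1 missionary and 1 cannibal → the upper station.  (the lower station: 3M 2C; the upper station: 3M 2C)
8. 1 cannibal ← the lower station.  (the lower station: 3M 3C; the upper station: 3M 1C)
9. 2 cannibals → the upper station.  (the lower station: 3M 1C; the upper station: 3M 3C)
10. 1 cannibal ← the lower station.  (the lower station: 3M 2C; the upper station: 3M 2C)
11. 1 missionary and 1 cannibal → the upper station.  (the lower station: 2M 1C; the upper station: 4M 3C)
12. 1 cannibal ← the lower station.  (the lower station: 2M 2C; the upper station: 4M 2C)
13. 2 cannibals → the upper station.  (the lower station: 2M 0C; the upper station: 4M 4C)
14. 1 cannibal ← the lower station.  (the lower station: 2M 1C; the upper station: 4M 3C)
15. 1 missionary and 1 cannibal → the upper station.  (the lower station: 1M 0C; the upper station: 5M 4C)
16. 1 cannibal ← the lower station.  (the lower station: 1M 1C; the upper station: 5M 3C)
17. 1 missionary and 1 cannibal → the upper station.  (the lower station: 0M 0C; the upper station: 6M 4C)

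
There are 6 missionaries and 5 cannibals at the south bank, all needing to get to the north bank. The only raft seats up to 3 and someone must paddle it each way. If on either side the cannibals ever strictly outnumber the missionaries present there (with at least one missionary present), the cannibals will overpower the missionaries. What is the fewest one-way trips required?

Counting alone: each trip to the north bank takes at most 3 across and each return brings at least 1 back, so after t trips out (and t−1 returns) at most 3t − (t−1) of the 11 are across; that first reaches 11 at t = 5, so at least 9 crossings are needed.
The plan below uses exactly 9 crossings, so it is optimal:
1. 3 cannibals → the north bank.  (the south bank: 6M 2C; the north bank: 0M 3C)
2. 1 cannibal ← the south bank.  (the south bank: 6M 3C; the north bank: 0M 2C)
3. 3 missionaries → the north bank.  (the south bank: 3M 3C; the north bank: 3M 2C)
4. 1 missionary ← the south bank.  (the south bank: 4M 3C; the north bank: 2M 2C)
5. 2 missionaries and 1 cannibal → the north bank.  (the south bank: 2M 2C; the north bank: 4M 3C)
6. 1 missionary ← the south bank.  (the south bank: 3M 2C; the north bank: 3M 3C)
7. 2 missionaries and 1 cannibal → the north bank.  (the south bank: 1M 1C; the north bank: 5M 4C)
8. 1 missionary ← the south bank.  (the south bank: 2M 1C; the north bank: 4M 4C)
9. 2 missionaries and 1 cannibal → the north bank.  (the south bank: 0M 0C; the north bank: 6M 5C)

9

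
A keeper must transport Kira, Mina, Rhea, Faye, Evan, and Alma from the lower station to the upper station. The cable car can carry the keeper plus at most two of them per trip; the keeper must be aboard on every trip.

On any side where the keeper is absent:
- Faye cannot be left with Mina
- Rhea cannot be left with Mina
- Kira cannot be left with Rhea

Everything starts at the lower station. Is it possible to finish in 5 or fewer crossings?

Yes — this plan uses 5 crossings (≤ 5):
1. Keeper goes to the upper station with Kira and Mina.
2. Keeper goes back to the lower station alone.
3. Keeper goes to the upper station with Alma and Evan.
4. Keeper goes back to the lower station alone.
5. Keeper goes to the upper station with Faye and Rhea.

Yes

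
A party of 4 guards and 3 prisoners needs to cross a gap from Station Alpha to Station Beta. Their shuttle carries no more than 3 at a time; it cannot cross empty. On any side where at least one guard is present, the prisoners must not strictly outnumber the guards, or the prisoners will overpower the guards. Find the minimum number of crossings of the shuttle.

5

Counting alone: each trip to Station Beta takes at most 3 across and each return brings at least 1 back, so after t trips out (and t−1 returns) at most 3t − (t−1) of the 7 are across; that first reaches 7 at t = 3, so at least 5 crossings are needed.
The plan below uses exactly 5 crossings, so it is optimal:
1. 3 prisoners → Station Beta.  (Station Alpha: 4G 0P; Station Beta: 0G 3P)
2. 1 prisoner ← Station Alpha.  (Station Alpha: 4G 1P; Station Beta: 0G 2P)
3. 3 guards → Station Beta.  (Station Alpha: 1G 1P; Station Beta: 3G 2P)
4. 1 guard ← Station Alpha.  (Station Alpha: 2G 1P; Station Beta: 2G 2P)
5. 2 guards and 1 prisoner → Station Beta.  (Station Alpha: 0G 0P; Station Beta: 4G 3P)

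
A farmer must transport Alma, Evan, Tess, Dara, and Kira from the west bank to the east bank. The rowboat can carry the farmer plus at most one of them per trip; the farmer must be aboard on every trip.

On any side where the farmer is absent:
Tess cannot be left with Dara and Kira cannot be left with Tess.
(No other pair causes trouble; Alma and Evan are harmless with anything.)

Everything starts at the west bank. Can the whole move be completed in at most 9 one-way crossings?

Counting alone: the farmer can take at most 1 across per trip to the east bank, so moving all 5 needs at least 5 loaded trips out, with a return between consecutive ones — at least 9 crossings.
The safety rule pushes this higher. Following every safe sequence of crossings, the most of the 5 that can be at the east bank as the rowboat arrives there on crossing 9 is 4 — never all 5.
So the move cannot be finished within 9 crossings. (The shortest complete plan takes 11:)
1. Farmer goes to the east bank with Tess.
2. Farmer goes back to the west bank alone.
3. Farmer goes to the east bank with Alma.
4. Farmer goes back to the west bank alone.
5. Farmer goes to the east bank with Evan.
6. Farmer goes back to the west bank alone.
7. Farmer goes to the east bank with Dara.
8. Farmer goes back to the west bank with Tess.
9. Farmer goes to the east bank with Kira.
10. Farmer goes back to the west bank alone.
11. Farmer goes to the east bank with Tess.

No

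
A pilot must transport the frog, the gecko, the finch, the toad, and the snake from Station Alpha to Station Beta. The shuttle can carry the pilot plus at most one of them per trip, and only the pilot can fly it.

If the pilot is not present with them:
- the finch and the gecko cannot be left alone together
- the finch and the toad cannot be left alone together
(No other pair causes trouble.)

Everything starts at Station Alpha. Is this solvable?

1. Pilot goes to Station Beta with the finch.  [Station Alpha: the frog, the gecko, the snake, the toad | Station Beta: the finch]
2. Pilot goes back to Station Alpha alone.  [Station Alpha: the frog, the gecko, the snake, the toad | Station Beta: the finch]
3. Pilot goes to Station Beta with the frog.  [Station Alpha: the gecko, the snake, the toad | Station Beta: the finch, the frog]
4. Pilot goes back to Station Alpha alone.  [Station Alpha: the gecko, the snake, the toad | Station Beta: the finch, the frog]
5. Pilot goes to Station Beta with the gecko.  [Station Alpha: the snake, the toad | Station Beta: the finch, the frog, the gecko]
6. Pilot goes back to Station Alpha with the finch.  [Station Alpha: the finch, the snake, the toad | Station Beta: the frog, the gecko]
7. Pilot goes to Station Beta with the toad.  [Station Alpha: the finch, the snake | Station Beta: the frog, the gecko, the toad]
8. Pilot goes back to Station Alpha alone.  [Station Alpha: the finch, the snake | Station Beta: the frog, the gecko, the toad]
9. Pilot goes to Station Beta with the snake.  [Station Alpha: the finch | Station Beta: the frog, the gecko, the snake, the toad]
10. Pilot goes back to Station Alpha alone.  [Station Alpha: the finch | Station Beta: the frog, the gecko, the snake, the toad]
11. Pilot goes to Station Beta with the finch.  [Station Alpha: — | Station Beta: the finch, the frog, the gecko, the snake, the toad]

Yes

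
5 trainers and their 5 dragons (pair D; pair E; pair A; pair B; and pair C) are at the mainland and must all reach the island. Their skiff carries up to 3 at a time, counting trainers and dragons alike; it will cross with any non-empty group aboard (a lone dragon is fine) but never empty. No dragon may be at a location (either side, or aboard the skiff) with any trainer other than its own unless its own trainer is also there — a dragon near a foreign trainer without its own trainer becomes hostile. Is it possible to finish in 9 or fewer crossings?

Counting alone: each trip to the island takes at most 3 across and each return brings at least 1 back, so after t trips out (and t−1 returns) at most 3t − (t−1) of the 10 are across; that first reaches 10 at t = 5, so at least 9 crossings are needed.
The safety rule pushes this higher. Following every safe sequence of crossings, the most of the 10 that can be at the island as the skiff arrives there on crossing 9 is 9 — never all 10.
So the move cannot be finished within 9 crossings. (The shortest complete plan takes 11:)
1. dragon D and trainer D cross → the island.
2. trainer D crosses ← the mainland.
3. dragon A, dragon B, and dragon E cross → the island.
4. dragon D crosses ← the mainland.
5. trainer A, trainer B, and trainer E cross → the island.
6. dragon E and trainer E cross ← the mainland.
7. trainer C, trainer D, and trainer E cross → the island.
8. dragon A crosses ← the mainland.
9. dragon D and dragon E cross → the island.
10. dragon D crosses ← the mainland.
11. dragon A, dragon C, and dragon D cross → the island.

No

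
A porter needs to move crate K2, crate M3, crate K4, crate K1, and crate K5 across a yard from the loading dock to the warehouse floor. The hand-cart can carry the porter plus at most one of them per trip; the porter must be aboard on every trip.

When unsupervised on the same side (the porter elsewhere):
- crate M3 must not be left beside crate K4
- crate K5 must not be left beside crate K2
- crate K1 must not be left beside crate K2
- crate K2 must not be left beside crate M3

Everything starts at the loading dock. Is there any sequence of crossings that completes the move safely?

Whatever the first load, the items left behind include a forbidden pair without the porter. No opening move is safe, so no plan exists.

No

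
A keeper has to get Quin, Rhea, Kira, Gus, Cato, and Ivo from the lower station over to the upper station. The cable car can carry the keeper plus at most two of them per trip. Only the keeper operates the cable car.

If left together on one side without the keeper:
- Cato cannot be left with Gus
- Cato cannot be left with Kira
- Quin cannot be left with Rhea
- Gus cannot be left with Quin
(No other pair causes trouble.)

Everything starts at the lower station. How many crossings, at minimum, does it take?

7

Counting alone: the keeper can take at most 2 across per trip to the upper station, so moving all 6 needs at least 3 loaded trips out, with a return between consecutive ones — at least 5 crossings.
The safety rule pushes this higher. Following every safe sequence of crossings, the most of the 6 that can be at the upper station as the cable car arrives there on crossing 5 is 5 — never all 6.
So no plan with fewer than 7 crossings exists, and this one achieves 7:
1. Keeper goes to the upper station with Cato and Quin.  [the lower station: Gus, Ivo, Kira, Rhea | the upper station: Cato, Quin]
2. Keeper goes back to the lower station alone.  [the lower station: Gus, Ivo, Kira, Rhea | the upper station: Cato, Quin]
3. Keeper goes to the upper station with Kira and Rhea.  [the lower station: Gus, Ivo | the upper station: Cato, Kira, Quin, Rhea]
4. Keeper goes back to the lower station with Cato and Quin.  [the lower station: Cato, Gus, Ivo, Quin | the upper station: Kira, Rhea]
5. Keeper goes to the upper station with Gus and Ivo.  [the lower station: Cato, Quin | the upper station: Gus, Ivo, Kira, Rhea]
6. Keeper goes back to the lower station alone.  [the lower station: Cato, Quin | the upper station: Gus, Ivo, Kira, Rhea]
7. Keeper goes to the upper station with Cato and Quin.  [the lower station: — | the upper station: Cato, Gus, Ivo, Kira, Quin, Rhea]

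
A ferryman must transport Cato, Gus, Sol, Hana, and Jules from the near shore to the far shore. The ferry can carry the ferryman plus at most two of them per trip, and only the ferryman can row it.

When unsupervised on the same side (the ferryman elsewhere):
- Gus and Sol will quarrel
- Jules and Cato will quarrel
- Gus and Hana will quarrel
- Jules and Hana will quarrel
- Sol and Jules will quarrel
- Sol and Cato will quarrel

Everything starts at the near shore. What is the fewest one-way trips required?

Whatever the first load, the items left behind include a forbidden pair without the ferryman. No opening move is safe, so no plan exists.

impossible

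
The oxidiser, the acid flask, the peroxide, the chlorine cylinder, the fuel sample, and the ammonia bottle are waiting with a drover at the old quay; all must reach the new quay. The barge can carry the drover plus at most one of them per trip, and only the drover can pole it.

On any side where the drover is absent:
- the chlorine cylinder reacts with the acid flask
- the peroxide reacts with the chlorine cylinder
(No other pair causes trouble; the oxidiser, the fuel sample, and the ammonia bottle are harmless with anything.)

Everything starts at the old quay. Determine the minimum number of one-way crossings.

13

Counting alone: the drover can take at most 1 across per trip to the new quay, so moving all 6 needs at least 6 loaded trips out, with a return between consecutive ones — at least 11 crossings.
The safety rule pushes this higher. Following every safe sequence of crossings, the most of the 6 that can be at the new quay as the barge arrives there on crossing 11 is 5 — never all 6.
So no plan with fewer than 13 crossings exists, and this one achieves 13:
1. Drover goes to the new quay with the chlorine cylinder.
2. Drover goes back to the old quay alone.
3. Drover goes to the new quay with the oxidiser.
4. Drover goes back to the old quay alone.
5. Drover goes to the new quay with the acid flask.
6. Drover goes back to the old quay with the chlorine cylinder.
7. Drover goes to the new quay with the peroxide.
8. Drover goes back to the old quay alone.
9. Drover goes to the new quay with the fuel sample.
10. Drover goes back to the old quay alone.
11. Drover goes to the new quay with the ammonia bottle.
12. Drover goes back to the old quay alone.
13. Drover goes to the new quay with the chlorine cylinder.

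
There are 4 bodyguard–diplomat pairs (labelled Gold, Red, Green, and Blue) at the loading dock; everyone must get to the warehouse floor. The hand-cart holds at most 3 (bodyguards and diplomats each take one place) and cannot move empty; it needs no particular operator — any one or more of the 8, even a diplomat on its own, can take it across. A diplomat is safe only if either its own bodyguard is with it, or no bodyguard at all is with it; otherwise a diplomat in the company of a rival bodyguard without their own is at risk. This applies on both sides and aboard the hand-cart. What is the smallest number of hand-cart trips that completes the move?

9

Counting alone: each trip to the warehouse floor takes at most 3 across and each return brings at least 1 back, so after t trips out (and t−1 returns) at most 3t − (t−1) of the 8 are across; that first reaches 8 at t = 4, so at least 7 crossings are needed.
The safety rule pushes this higher. Following every safe sequence of crossings, the most of the 8 that can be at the warehouse floor as the hand-cart arrives there on crossing 7 is 7 — never all 8.
So no plan with fewer than 9 crossings exists, and this one achieves 9:
1. bodyguard Gold and diplomat Gold cross → the warehouse floor.
2. bodyguard Gold crosses ← the loading dock.
3. bodyguard Gold, bodyguard Red, and diplomat Red cross → the warehouse floor.
4. bodyguard Gold and diplomat Gold cross ← the loading dock.
5. bodyguard Blue, bodyguard Gold, and bodyguard Green cross → the warehouse floor.
6. diplomat Red crosses ← the loading dock.
7. diplomat Gold and diplomat Red cross → the warehouse floor.
8. diplomat Gold crosses ← the loading dock.
9. diplomat Blue, diplomat Gold, and diplomat Green cross → the warehouse floor.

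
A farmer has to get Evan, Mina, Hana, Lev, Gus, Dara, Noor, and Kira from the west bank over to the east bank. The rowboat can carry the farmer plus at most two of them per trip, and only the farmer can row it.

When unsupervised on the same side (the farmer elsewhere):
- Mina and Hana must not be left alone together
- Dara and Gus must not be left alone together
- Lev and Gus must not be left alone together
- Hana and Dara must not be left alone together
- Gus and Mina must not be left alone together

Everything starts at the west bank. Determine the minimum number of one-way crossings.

Counting alone: the farmer can take at most 2 across per trip to the east bank, so moving all 8 needs at least 4 loaded trips out, with a return between consecutive ones — at least 7 crossings.
The safety rule pushes this higher. Following every safe sequence of crossings, the most of the 8 that can be at the east bank as the rowboat arrives there on crossing 7 is 7 — never all 8.
So no plan with fewer than 9 crossings exists, and this one achieves 9:
1. Farmer goes to the east bank with Gus and Hana.
2. Farmer goes back to the west bank alone.
3. Farmer goes to the east bank with Evan and Mina.
4. Farmer goes back to the west bank with Gus and Hana.
5. Farmer goes to the east bank with Dara and Lev.
6. Farmer goes back to the west bank alone.
7. Farmer goes to the east bank with Kira and Noor.
8. Farmer goes back to the west bank alone.
9. Farmer goes to the east bank with Gus and Hana.

9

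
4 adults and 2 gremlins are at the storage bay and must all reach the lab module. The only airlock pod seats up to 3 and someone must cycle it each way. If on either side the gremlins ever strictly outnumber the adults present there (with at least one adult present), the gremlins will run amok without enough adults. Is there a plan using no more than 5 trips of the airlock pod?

Yes

Yes — this plan uses 5 crossings (≤ 5):
1. 2 gremlins → the lab module.  (the storage bay: 4A 0G; the lab module: 0A 2G)
2. 1 gremlin ← the storage bay.  (the storage bay: 4A 1G; the lab module: 0A 1G)
3. 2 adults and 1 gremlin → the lab module.  (the storage bay: 2A 0G; the lab module: 2A 2G)
4. 1 gremlin ← the storage bay.  (the storage bay: 2A 1G; the lab module: 2A 1G)
5. 2 adults and 1 gremlin → the lab module.  (the storage bay: 0A 0G; the lab module: 4A 2G)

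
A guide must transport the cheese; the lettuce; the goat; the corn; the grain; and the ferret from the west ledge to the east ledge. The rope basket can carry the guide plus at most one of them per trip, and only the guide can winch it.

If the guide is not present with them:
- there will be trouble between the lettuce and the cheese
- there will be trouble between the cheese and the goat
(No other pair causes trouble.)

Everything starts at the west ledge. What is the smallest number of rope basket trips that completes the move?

13

Counting alone: the guide can take at most 1 across per trip to the east ledge, so moving all 6 needs at least 6 loaded trips out, with a return between consecutive ones — at least 11 crossings.
The safety rule pushes this higher. Following every safe sequence of crossings, the most of the 6 that can be at the east ledge as the rope basket arrives there on crossing 11 is 5 — never all 6.
So no plan with fewer than 13 crossings exists, and this one achieves 13:
1. Guide goes to the east ledge with the cheese.  [the west ledge: the corn, the ferret, the goat, the grain, the lettuce | the east ledge: the cheese]
2. Guide goes back to the west ledge alone.  [the west ledge: the corn, the ferret, the goat, the grain, the lettuce | the east ledge: the cheese]
3. Guide goes to the east ledge with the lettuce.  [the west ledge: the corn, the ferret, the goat, the grain | the east ledge: the cheese, the lettuce]
4. Guide goes back to the west ledge with the cheese.  [the west ledge: the cheese, the corn, the ferret, the goat, the grain | the east ledge: the lettuce]
5. Guide goes to the east ledge with the goat.  [the west ledge: the cheese, the corn, the ferret, the grain | the east ledge: the goat, the lettuce]
6. Guide goes back to the west ledge alone.  [the west ledge: the cheese, the corn, the ferret, the grain | the east ledge: the goat, the lettuce]
7. Guide goes to the east ledge with the corn.  [the west ledge: the cheese, the ferret, the grain | the east ledge: the corn, the goat, the lettuce]
8. Guide goes back to the west ledge alone.  [the west ledge: the cheese, the ferret, the grain | the east ledge: the corn, the goat, the lettuce]
9. Guide goes to the east ledge with the grain.  [the west ledge: the cheese, the ferret | the east ledge: the corn, the goat, the grain, the lettuce]
10. Guide goes back to the west ledge alone.  [the west ledge: the cheese, the ferret | the east ledge: the corn, the goat, the grain, the lettuce]
11. Guide goes to the east ledge with the ferret.  [the west ledge: the cheese | the east ledge: the corn, the ferret, the goat, the grain, the lettuce]
12. Guide goes back to the west ledge alone.  [the west ledge: the cheese | the east ledge: the corn, the ferret, the goat, the grain, the lettuce]
13. Guide goes to the east ledge with the cheese.  [the west ledge: — | the east ledge: the cheese, the corn, the ferret, the goat, the grain, the lettuce]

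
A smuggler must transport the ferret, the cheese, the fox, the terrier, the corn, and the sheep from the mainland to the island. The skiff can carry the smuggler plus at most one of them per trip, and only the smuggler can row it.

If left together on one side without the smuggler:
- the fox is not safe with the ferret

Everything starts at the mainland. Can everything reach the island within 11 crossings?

Yes — this plan uses 11 crossings (≤ 11):
1. Smuggler goes to the island with the ferret.
2. Smuggler goes back to the mainland alone.
3. Smuggler goes to the island with the cheese.
4. Smuggler goes back to the mainland alone.
5. Smuggler goes to the island with the terrier.
6. Smuggler goes back to the mainland alone.
7. Smuggler goes to the island with the corn.
8. Smuggler goes back to the mainland alone.
9. Smuggler goes to the island with the sheep.
10. Smuggler goes back to the mainland alone.
11. Smuggler goes to the island with the fox.

Yes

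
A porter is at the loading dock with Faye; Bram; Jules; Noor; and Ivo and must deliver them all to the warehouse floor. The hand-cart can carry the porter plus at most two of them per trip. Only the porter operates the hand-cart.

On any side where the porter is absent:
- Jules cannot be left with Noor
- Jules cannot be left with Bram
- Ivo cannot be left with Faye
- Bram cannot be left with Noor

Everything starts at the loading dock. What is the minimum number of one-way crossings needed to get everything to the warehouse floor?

impossible

Whatever the first load, the items left behind include a forbidden pair without the porter. No opening move is safe, so no plan exists.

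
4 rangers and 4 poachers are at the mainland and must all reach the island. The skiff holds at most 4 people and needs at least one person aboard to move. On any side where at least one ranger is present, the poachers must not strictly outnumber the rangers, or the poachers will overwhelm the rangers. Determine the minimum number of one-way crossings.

Counting alone: each trip to the island takes at most 4 across and each return brings at least 1 back, so after t trips out (and t−1 returns) at most 4t − (t−1) of the 8 are across; that first reaches 8 at t = 3, so at least 5 crossings are needed.
The plan below uses exactly 5 crossings, so it is optimal:
1. 2 poachers → the island.  (the mainland: 4R 2P; the island: 0R 2P)
2. 1 poacher ← the mainland.  (the mainland: 4R 3P; the island: 0R 1P)
3. 4 rangers → the island.  (the mainland: 0R 3P; the island: 4R 1P)
4. 1 poacher ← the mainland.  (the mainland: 0R 4P; the island: 4R 0P)
5. 4 poachers → the island.  (the mainland: 0R 0P; the island: 4R 4P)

5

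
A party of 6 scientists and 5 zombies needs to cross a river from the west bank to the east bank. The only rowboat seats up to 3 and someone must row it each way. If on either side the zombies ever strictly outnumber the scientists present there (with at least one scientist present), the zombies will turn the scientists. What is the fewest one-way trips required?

9

Counting alone: each trip to the east bank takes at most 3 across and each return brings at least 1 back, so after t trips out (and t−1 returns) at most 3t − (t−1) of the 11 are across; that first reaches 11 at t = 5, so at least 9 crossings are needed.
The plan below uses exactly 9 crossings, so it is optimal:
1. 3 zombies → the east bank.  (the west bank: 6S 2Z; the east bank: 0S 3Z)
2. 1 zombie ← the west bank.  (the west bank: 6S 3Z; the east bank: 0S 2Z)
3. 3 scientists → the east bank.  (the west bank: 3S 3Z; the east bank: 3S 2Z)
4. 1 scientist ← the west bank.  (the west bank: 4S 3Z; the east bank: 2S 2Z)
5. 2 scientists and 1 zombie → the east bank.  (the west bank: 2S 2Z; the east bank: 4S 3Z)
6. 1 scientist ← the west bank.  (the west bank: 3S 2Z; the east bank: 3S 3Z)
7. 2 scientists and 1 zombie → the east bank.  (the west bank: 1S 1Z; the east bank: 5S 4Z)
8. 1 scientist ← the west bank.  (the west bank: 2S 1Z; the east bank: 4S 4Z)
9. 2 scientists and 1 zombie → the east bank.  (the west bank: 0S 0Z; the east bank: 6S 5Z)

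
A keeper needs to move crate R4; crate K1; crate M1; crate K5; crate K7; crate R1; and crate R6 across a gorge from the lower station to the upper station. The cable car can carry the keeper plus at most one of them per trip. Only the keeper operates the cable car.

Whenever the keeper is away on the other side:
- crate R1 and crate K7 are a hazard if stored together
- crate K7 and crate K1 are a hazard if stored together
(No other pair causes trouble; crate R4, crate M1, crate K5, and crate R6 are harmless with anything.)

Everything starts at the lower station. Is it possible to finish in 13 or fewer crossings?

No

Counting alone: the keeper can take at most 1 across per trip to the upper station, so moving all 7 needs at least 7 loaded trips out, with a return between consecutive ones — at least 13 crossings.
The safety rule pushes this higher. Following every safe sequence of crossings, the most of the 7 that can be at the upper station as the cable car arrives there on crossing 13 is 6 — never all 7.
So the move cannot be finished within 13 crossings. (The shortest complete plan takes 15:)
1. Keeper goes to the upper station with crate K7.  [the lower station: crate K1, crate K5, crate M1, crate R1, crate R4, crate R6 | the upper station: crate K7]
2. Keeper goes back to the lower station alone.  [the lower station: crate K1, crate K5, crate M1, crate R1, crate R4, crate R6 | the upper station: crate K7]
3. Keeper goes to the upper station with crate R4.  [the lower station: crate K1, crate K5, crate M1, crate R1, crate R6 | the upper station: crate K7, crate R4]
4. Keeper goes back to the lower station alone.  [the lower station: crate K1, crate K5, crate M1, crate R1, crate R6 | the upper station: crate K7, crate R4]
5. Keeper goes to the upper station with crate K1.  [the lower station: crate K5, crate M1, crate R1, crate R6 | the upper station: crate K1, crate K7, crate R4]
6. Keeper goes back to the lower station with crate K7.  [the lower station: crate K5, crate K7, crate M1, crate R1, crate R6 | the upper station: crate K1, crate R4]
7. Keeper goes to the upper station with crate R1.  [the lower station: crate K5, crate K7, crate M1, crate R6 | the upper station: crate K1, crate R1, crate R4]
8. Keeper goes back to the lower station alone.  [the lower station: crate K5, crate K7, crate M1, crate R6 | the upper station: crate K1, crate R1, crate R4]
9. Keeper goes to the upper station with crate M1.  [the lower station: crate K5, crate K7, crate R6 | the upper station: crate K1, crate M1, crate R1, crate R4]
10. Keeper goes back to the lower station alone.  [the lower station: crate K5, crate K7, crate R6 | the upper station: crate K1, crate M1, crate R1, crate R4]
11. Keeper goes to the upper station with crate K5.  [the lower station: crate K7, crate R6 | the upper station: crate K1, crate K5, crate M1, crate R1, crate R4]
12. Keeper goes back to the lower station alone.  [the lower station: crate K7, crate R6 | the upper station: crate K1, crate K5, crate M1, crate R1, crate R4]
13. Keeper goes to the upper station with crate R6.  [the lower station: crate K7 | the upper station: crate K1, crate K5, crate M1, crate R1, crate R4, crate R6]
14. Keeper goes back to the lower station alone.  [the lower station: crate K7 | the upper station: crate K1, crate K5, crate M1, crate R1, crate R4, crate R6]
15. Keeper goes to the upper station with crate K7.  [the lower station: — | the upper station: crate K1, crate K5, crate K7, crate M1, crate R1, crate R4, crate R6]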